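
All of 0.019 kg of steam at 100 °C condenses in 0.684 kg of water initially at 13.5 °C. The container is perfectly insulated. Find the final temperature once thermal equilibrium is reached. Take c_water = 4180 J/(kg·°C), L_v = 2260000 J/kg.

T_f ≈ 30.5 °C

Taking heat into each body as positive, Σ m c ΔT = 0:
steam→water at 100 °C releases m L_v = 0.019×2260000 = 42940
  condensed water 100 °C→T: 79.42(T − 100)
  original water: 2859.1(T − 13.5)
2938.5 T = 42940 + 7942 + 38598 = 89480
T ≈ 30.45 °C — below 100 °C, confirming all the steam condensed.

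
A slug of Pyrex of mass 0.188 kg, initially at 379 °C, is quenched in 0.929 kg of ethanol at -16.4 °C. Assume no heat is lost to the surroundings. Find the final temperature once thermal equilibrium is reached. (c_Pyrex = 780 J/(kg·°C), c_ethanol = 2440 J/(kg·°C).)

T_f ≈ 7.6 °C

Taking heat into each body as positive, Σ m c ΔT = 0:
0.188×780×(T − 379) + 0.929×2440×(T − (-16.4)) = 0
146.64(T − 379) + 2266.8(T − (-16.4)) = 0
2413.4 T = 18402
T = 18402/2413.4 ≈ 7.62 °C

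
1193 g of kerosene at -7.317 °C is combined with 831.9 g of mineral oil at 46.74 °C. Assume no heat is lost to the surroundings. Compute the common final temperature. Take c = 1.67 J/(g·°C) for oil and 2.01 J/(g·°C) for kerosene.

T_f ≈ 12.5 °C

Taking heat into each body as positive, Σ m c ΔT = 0:
831.9·1.67·(T − 46.74) + 1193·2.01·(T − (-7.317)) = 0
(1389.3 + 2397.9) T = 1389.3·46.74 + 2397.9·(-7.317)
T = 47389/3787.2 ≈ 12.51 °C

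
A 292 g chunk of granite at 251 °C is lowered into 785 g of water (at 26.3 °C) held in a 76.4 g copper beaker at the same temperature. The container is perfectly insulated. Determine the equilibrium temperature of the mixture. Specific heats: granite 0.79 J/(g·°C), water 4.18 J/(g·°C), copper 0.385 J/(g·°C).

T_f ≈ 40.9 °C

Setting the total heat transfer to zero:
292·0.79·(T − 251) + 785·4.18·(T − 26.3) + 76.4·0.385·(T − 26.3) = 0
3541.4 T = 144972
T = 144972/3541.4 ≈ 40.94 °C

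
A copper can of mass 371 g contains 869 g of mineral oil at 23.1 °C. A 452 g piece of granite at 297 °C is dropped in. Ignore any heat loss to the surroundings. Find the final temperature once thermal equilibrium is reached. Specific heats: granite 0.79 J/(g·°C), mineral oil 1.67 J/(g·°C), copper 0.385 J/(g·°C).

T_f ≈ 73.2 °C

Conservation of energy gives ΣQ = 0:
452×0.79×(T − 297) + 869×1.67×(T − 23.1) + 371×0.385×(T − 23.1) = 0
1951.1 T = 142876
T = 142876 / 1951.1 = 73.2 °C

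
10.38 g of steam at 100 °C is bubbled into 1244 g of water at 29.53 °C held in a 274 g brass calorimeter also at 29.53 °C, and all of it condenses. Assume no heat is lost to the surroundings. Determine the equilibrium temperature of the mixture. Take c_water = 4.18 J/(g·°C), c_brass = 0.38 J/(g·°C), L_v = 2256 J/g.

T_f ≈ 34.5 °C

Conservation of energy gives ΣQ = 0:
condense steam: −10.38×2256 = −23417
  condensate cools 100→T: 10.38×4.18×(T − 100) = 43.39(T − 100)
  original water: 5199.9(T − 29.53)
  cup: 104.12(T − 29.53)
5347.4 T = 23417 + 4338.8 + 156628 = 184384
T ≈ 34.48 °C (< 100 °C, so full condensation is consistent).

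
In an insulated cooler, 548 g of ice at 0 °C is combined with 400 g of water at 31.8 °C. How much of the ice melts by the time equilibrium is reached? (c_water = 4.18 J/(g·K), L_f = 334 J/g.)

m_melted ≈ 159 g

Water can give up m c ΔT = 400·4.18·31.8 = 53170 J before reaching 0 °C.
Fully melting the ice requires m_ice L_f = 548·334 = 183032 J.
Since 53170 < 183032 J, not all the ice melts; equilibrium is at 0 °C.
Mass melted = 53170/334 ≈ 159.2 g.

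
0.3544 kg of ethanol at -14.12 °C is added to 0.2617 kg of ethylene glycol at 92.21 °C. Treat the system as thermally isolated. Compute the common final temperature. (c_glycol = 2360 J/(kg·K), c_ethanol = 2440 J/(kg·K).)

T_f ≈ 30.2 °C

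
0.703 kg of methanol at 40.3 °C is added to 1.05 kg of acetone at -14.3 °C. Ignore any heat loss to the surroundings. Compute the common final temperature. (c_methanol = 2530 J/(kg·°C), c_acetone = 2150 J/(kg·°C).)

T_f ≈ 9.8 °C

|Q_methanol| = |Q_acetone|:
0.703*2530*(40.3 − T) = 1.05*2150*(T − (-14.3))
1778.6(40.3 − T) = 2257.5(T − (-14.3))
4036.1 T = 39395  ⇒  T ≈ 9.76 °C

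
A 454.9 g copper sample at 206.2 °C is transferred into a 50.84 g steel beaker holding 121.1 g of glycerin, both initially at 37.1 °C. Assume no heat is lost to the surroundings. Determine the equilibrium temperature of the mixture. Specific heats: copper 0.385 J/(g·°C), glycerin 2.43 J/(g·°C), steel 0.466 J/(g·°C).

T_f ≈ 97.2 °C

Energy conservation, ΣQ = 0:
454.9·0.385·(T − 206.2) + 121.1·2.43·(T − 37.1) + 50.84·0.466·(T − 37.1) = 0
493.1 T = 47910
T ≈ 97.16 °C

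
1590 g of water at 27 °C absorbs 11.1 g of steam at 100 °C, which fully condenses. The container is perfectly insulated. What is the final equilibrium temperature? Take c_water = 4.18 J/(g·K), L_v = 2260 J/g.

T_f ≈ 31.3 °C

Energy conservation, ΣQ = 0:
steam→water at 100 °C releases m L_v = 11.1·2260 = 25086; condensate cools 100→T: 11.1·4.18·(T − 100) = 46.4(T − 100); water warms: 1590·4.18·(T − 27) = 6646.2(T − 27)
6692.6 T = 25086 + 4639.8 + 179447 = 209173
T ≈ 31.25 °C, under the boiling point, so the assumption holds.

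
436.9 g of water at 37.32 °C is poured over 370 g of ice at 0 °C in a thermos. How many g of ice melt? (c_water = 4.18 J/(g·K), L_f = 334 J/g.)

Heat available from the water dropping to 0 °C: 436.9·4.18·37.32 = 68155 J.
Fully melting the ice requires m_ice L_f = 370·334 = 123580 J.
68155 J < 123580 J, so only part of the ice melts and the system sits at 0 °C.
m_melt = 68155 / L_f = 204.1 g.

m_melted ≈ 204 g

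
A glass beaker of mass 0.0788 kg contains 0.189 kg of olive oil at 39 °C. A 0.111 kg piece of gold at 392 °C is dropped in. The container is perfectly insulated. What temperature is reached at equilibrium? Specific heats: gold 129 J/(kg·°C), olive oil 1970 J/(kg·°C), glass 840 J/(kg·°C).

T_f ≈ 50.2 °C

Let T be the final temperature. ΣQ_i = 0:
0.111*129*(T − 392) + 0.189*1970*(T − 39) + 0.0788*840*(T − 39) = 0
14.32(T − 392) + 372.33(T − 39) + 66.19(T − 39) = 0
(14.32 + 372.33 + 66.19) T = 14.32*392 + 372.33*39 + 66.19*39
T = 22715 / 452.84 = 50.2 °C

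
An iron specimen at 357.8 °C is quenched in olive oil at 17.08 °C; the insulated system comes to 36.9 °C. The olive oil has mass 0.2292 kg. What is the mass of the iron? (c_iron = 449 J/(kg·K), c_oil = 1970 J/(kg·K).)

m ≈ 0.0621 kg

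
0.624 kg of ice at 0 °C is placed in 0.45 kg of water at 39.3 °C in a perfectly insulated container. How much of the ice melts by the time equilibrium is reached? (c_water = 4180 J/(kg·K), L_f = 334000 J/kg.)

m_melted ≈ 0.221 kg

Water can give up m c ΔT = 0.45×4180×39.3 = 73923 J before reaching 0 °C.
Fully melting the ice requires m_ice L_f = 0.624×334000 = 208416 J.
Since 73923 < 208416 J, not all the ice melts; equilibrium is at 0 °C.
m_melt = 73923 / L_f = 0.2213 kg.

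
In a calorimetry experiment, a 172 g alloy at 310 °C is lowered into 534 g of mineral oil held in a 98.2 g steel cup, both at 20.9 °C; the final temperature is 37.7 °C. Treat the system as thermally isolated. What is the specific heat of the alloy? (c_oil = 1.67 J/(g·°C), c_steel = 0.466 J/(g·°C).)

c ≈ 0.336 J/(g·°C)

Net heat exchanged in the isolated system is zero:
172·c·(37.7 − 310) + 534·1.67·(37.7 − 20.9) + 98.2·0.466·(37.7 − 20.9) = 0
-46836 c = -15751
c = -15751/-46836 ≈ 0.3363 J/(g·°C)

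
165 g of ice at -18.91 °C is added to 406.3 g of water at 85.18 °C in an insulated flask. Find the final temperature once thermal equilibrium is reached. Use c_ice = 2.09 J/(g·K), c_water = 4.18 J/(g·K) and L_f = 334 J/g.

Let T be the final temperature. ΣQ_i = 0:
warm ice to 0 °C: 165×2.09×(0 − (-18.91)) = 6521.1; melt ice: 165×334 = 55110; meltwater 0→T: 165×4.18×T = 689.7 T; water cools: 406.3×4.18×(T − 85.18) = 1698.3(T − 85.18)
2388 T = 144664 − 61631 = 83033
T ≈ 34.77 °C — above 0 °C, consistent with complete melting.

T_f ≈ 34.8 °C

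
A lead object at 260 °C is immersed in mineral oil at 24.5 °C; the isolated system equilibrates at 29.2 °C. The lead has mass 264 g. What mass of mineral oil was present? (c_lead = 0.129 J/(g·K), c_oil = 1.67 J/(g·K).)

|Q_lead| = |Q_oil|:
264×0.129×(260 − 29.2) = m×1.67×(29.2 − 24.5)
7.849 m = 7860.1  ⇒  m ≈ 1001 g

m ≈ 1000 g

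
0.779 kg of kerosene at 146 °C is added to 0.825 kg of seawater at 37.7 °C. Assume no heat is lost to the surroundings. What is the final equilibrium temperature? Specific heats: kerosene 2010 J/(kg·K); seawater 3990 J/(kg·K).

Heat gained plus heat lost sum to zero:
0.779×2010×(T − 146) + 0.825×3990×(T − 37.7) = 0
1565.8(T − 146) + 3291.8(T − 37.7) = 0
4857.5 T = 352704
T = 352704 / 4857.5 = 72.6 °C

T_f ≈ 72.6 °C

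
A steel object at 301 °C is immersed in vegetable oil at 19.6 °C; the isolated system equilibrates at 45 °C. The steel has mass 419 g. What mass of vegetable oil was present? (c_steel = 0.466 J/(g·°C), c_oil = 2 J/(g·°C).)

m ≈ 984 g

Heat lost by the steel = heat gained by the oil:
419×0.466×(301 − 45) = m×2×(45 − 19.6)
50.8 m = 49985  ⇒  m ≈ 984 g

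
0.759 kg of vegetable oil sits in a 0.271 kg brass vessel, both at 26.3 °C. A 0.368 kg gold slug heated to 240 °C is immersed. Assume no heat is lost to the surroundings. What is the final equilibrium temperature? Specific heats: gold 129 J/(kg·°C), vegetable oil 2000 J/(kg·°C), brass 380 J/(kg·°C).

T_f ≈ 32.4 °C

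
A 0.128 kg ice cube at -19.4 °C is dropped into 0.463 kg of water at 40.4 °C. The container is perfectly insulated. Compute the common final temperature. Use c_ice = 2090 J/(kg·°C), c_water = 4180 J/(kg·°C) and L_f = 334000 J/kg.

Net heat exchanged in the isolated system is zero:
ice -19.4→0 °C: 0.128×2090×19.4 = 5189.9; latent heat to melt: 0.128×334000 = 42752; warm the meltwater: 535.04 T; water cools: 0.463×4180×(T − 40.4) = 1935.3(T − 40.4)
2470.4 T = 78188 − 47942 = 30246
T ≈ 12.24 °C (positive, so assuming full melt was valid).

T_f ≈ 12.2 °C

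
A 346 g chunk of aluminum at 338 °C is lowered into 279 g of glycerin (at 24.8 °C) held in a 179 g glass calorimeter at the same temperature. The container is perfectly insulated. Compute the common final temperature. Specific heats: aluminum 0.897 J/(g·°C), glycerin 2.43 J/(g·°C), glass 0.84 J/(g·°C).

Energy conservation, ΣQ = 0:
346·0.897·(T − 338) + 279·2.43·(T − 24.8) + 179·0.84·(T − 24.8) = 0
1138.7 T = 125445
T ≈ 110.17 °C

T_f ≈ 110.2 °C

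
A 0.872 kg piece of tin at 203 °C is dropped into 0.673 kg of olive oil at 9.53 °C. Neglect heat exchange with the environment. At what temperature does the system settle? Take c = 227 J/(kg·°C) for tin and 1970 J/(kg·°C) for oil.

Conservation of energy gives ΣQ = 0:
0.872·227·(T − 203) + 0.673·1970·(T − 9.53) = 0
1523.8 T = 52818
T = 52818 / 1523.8 = 34.7 °C

T_f ≈ 34.7 °C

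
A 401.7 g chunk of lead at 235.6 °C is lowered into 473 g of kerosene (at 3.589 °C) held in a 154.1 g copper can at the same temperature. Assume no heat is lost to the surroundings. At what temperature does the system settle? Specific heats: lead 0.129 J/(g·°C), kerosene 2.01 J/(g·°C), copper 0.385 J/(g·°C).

T_f ≈ 14.9 °C

Let T be the final temperature. ΣQ_i = 0:
401.7·0.129·(T − 235.6) + 473·2.01·(T − 3.589) + 154.1·0.385·(T − 3.589) = 0
51.82(T − 235.6) + 950.73(T − 3.589) + 59.33(T − 3.589) = 0
(51.82 + 950.73 + 59.33) T = 51.82·235.6 + 950.73·3.589 + 59.33·3.589
T ≈ 14.91 °C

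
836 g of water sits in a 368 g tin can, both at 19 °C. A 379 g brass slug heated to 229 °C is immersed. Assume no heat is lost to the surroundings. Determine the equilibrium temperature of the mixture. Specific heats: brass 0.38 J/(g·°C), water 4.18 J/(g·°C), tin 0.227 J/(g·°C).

Energy conservation, ΣQ = 0:
379*0.38*(T − 229) + 836*4.18*(T − 19) + 368*0.227*(T − 19) = 0
144.02(T − 229) + 3494.5(T − 19) + 83.54(T − 19) = 0
3722 T = 100963
T ≈ 27.13 °C

T_f ≈ 27.1 °C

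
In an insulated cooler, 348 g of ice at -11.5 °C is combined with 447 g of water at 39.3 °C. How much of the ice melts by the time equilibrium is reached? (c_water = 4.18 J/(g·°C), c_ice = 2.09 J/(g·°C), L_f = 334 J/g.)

Water can give up m c ΔT = 447×4.18×39.3 = 73430 J before reaching 0 °C.
Of that, 348×2.09×11.5 = 8364.2 J goes to bring the ice to 0 °C, leaving 65066 J.
To melt every bit of ice: 348×334 = 116232 J.
That's not enough to melt it all — equilibrium is at 0 °C with ice remaining.
Mass melted = 65066/334 ≈ 194.8 g.

m_melted ≈ 195 g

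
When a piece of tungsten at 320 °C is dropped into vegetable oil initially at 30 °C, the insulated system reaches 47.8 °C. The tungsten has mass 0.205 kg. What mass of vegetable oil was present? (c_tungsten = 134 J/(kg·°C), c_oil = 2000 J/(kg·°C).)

m ≈ 0.21 kg

Heat lost by the tungsten = heat gained by the oil:
0.205·134·(320 − 47.8) = m·2000·(47.8 − 30)
35600 m = 7477.3  ⇒  m ≈ 0.21 kg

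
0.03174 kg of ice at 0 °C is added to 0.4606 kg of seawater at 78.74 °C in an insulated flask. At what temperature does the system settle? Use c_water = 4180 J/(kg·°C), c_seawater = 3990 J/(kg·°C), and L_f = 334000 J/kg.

T_f ≈ 68.1 °C

Energy balance with sensible and latent terms:
latent heat to melt: 0.03174×334000 = 10601; meltwater 0→T: 0.03174×4180×T = 132.67 T; seawater cools: 0.4606×3990×(T − 78.74) = 1837.8(T − 78.74)
1970.5 T = 144708 − 10601 = 134107
T ≈ 68.06 °C. Since T > 0 °C, the all-ice-melts assumption holds.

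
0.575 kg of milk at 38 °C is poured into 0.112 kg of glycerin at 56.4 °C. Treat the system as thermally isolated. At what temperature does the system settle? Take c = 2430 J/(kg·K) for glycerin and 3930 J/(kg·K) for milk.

T_f ≈ 40.0 °C

Taking heat into each body as positive, Σ m c ΔT = 0:
0.112·2430·(T − 56.4) + 0.575·3930·(T − 38) = 0
272.16(T − 56.4) + 2259.8(T − 38) = 0
2531.9 T = 101220
T = 101220/2531.9 ≈ 39.98 °C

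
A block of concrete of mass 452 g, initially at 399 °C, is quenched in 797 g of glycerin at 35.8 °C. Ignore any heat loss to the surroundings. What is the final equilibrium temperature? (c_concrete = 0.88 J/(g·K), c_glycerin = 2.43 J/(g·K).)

Heat gained plus heat lost sum to zero:
452*0.88*(T − 399) + 797*2.43*(T − 35.8) = 0
397.76(T − 399) + 1936.7(T − 35.8) = 0
2334.5 T = 228040
T = 228040 / 2334.5 = 97.7 °C

T_f ≈ 97.7 °C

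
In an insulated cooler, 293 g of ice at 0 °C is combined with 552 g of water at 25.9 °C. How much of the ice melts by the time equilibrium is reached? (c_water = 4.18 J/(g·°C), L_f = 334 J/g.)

m_melted ≈ 179 g

Heat available from the water dropping to 0 °C: 552×4.18×25.9 = 59761 J.
Melting all 293 g of ice would need 293×334 = 97862 J.
59761 J < 97862 J, so only part of the ice melts and the system sits at 0 °C.
Mass melted = 59761/334 ≈ 178.9 g.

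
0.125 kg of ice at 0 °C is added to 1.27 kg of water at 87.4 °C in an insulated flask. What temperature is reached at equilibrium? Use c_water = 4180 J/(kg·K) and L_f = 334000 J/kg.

T_f ≈ 72.4 °C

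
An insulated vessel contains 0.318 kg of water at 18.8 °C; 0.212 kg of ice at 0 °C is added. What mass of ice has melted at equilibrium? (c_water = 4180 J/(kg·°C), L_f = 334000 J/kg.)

m_melted ≈ 0.0748 kg

Water can give up m c ΔT = 0.318×4180×18.8 = 24990 J before reaching 0 °C.
Fully melting the ice requires m_ice L_f = 0.212×334000 = 70808 J.
Since 24990 < 70808 J, not all the ice melts; equilibrium is at 0 °C.
m_melted×334000 = 24990  ⇒  m_melted ≈ 0.07482 kg.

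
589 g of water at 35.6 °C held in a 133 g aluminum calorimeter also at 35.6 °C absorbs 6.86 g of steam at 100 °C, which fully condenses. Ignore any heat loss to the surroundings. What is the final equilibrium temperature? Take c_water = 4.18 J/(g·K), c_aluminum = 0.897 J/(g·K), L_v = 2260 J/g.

Energy conservation, ΣQ = 0:
condense steam: −6.86·2260 = −15504
  condensed water 100 °C→T: 28.67(T − 100)
  original water: 2462(T − 35.6)
  cup: 119.3(T − 35.6)
2610 T = 15504 + 2867.5 + 91895 = 110266
T ≈ 42.25 °C, under the boiling point, so the assumption holds.

T_f ≈ 42.2 °C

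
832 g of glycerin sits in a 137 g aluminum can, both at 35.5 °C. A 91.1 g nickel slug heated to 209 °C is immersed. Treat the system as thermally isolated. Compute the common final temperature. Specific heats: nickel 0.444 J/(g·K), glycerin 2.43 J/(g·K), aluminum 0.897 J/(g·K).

T_f ≈ 38.7 °C

With ΣQ=0 the equilibrium temperature is the m·c-weighted mean:
T_f = (40.45*209 + 2021.8*35.5 + 122.89*35.5) / (40.45 + 2021.8 + 122.89)
    = 84589 / 2185.1 ≈ 38.71 °C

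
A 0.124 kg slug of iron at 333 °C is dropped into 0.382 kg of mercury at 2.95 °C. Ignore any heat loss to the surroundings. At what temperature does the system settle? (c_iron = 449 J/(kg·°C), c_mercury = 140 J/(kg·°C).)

T_f ≈ 171.3 °C

Setting the total heat transfer to zero:
0.124*449*(T − 333) + 0.382*140*(T − 2.95) = 0
55.68(T − 333) + 53.48(T − 2.95) = 0
(55.68 + 53.48) T = 55.68*333 + 53.48*2.95
T ≈ 171.29 °C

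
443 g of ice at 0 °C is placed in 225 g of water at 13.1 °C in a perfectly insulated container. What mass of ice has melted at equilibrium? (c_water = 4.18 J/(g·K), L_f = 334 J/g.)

m_melted ≈ 36.9 g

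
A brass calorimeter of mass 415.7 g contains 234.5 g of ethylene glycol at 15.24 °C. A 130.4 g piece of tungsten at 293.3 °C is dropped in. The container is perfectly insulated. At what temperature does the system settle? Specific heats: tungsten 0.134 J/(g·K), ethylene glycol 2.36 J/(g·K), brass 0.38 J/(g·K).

T_f ≈ 21.9 °C

Heat gained plus heat lost sum to zero:
130.4×0.134×(T − 293.3) + 234.5×2.36×(T − 15.24) + 415.7×0.38×(T − 15.24) = 0
(17.47 + 553.42 + 157.97) T = 17.47×293.3 + 553.42×15.24 + 157.97×15.24
T = 15967 / 728.86 = 21.9 °C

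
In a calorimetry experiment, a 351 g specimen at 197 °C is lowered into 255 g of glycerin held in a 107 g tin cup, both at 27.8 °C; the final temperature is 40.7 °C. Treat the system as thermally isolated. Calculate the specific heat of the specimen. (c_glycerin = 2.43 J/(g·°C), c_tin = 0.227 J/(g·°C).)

Net heat exchanged in the isolated system is zero:
351×c×(40.7 − 197) + 255×2.43×(40.7 − 27.8) + 107×0.227×(40.7 − 27.8) = 0
-54861 c = -8306.8
c = -8306.8/-54861 ≈ 0.1514 J/(g·°C)

c ≈ 0.151 J/(g·°C)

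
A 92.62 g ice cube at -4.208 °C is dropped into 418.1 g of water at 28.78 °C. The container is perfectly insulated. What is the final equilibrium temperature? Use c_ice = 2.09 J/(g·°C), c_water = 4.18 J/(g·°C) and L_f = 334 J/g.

T_f ≈ 8.7 °C

Sum of m c ΔT and latent-heat terms is zero:
ice -4.208→0 °C: 92.62×2.09×4.208 = 814.57
  fusion: m_ice L_f = 92.62×334 = 30935
  warm the meltwater: 387.15 T
  water: 1747.7(T − 28.78)
2134.8 T = 50298 − 31750 = 18548
T ≈ 8.69 °C — above 0 °C, consistent with complete melting.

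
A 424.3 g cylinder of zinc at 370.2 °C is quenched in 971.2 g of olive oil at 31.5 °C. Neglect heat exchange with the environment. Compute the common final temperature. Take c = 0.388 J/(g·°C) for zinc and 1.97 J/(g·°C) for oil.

Heat gained plus heat lost sum to zero:
424.3×0.388×(T − 370.2) + 971.2×1.97×(T − 31.5) = 0
(164.63 + 1913.3) T = 164.63×370.2 + 1913.3×31.5
T = 121213 / 2077.9 = 58.3 °C

T_f ≈ 58.3 °C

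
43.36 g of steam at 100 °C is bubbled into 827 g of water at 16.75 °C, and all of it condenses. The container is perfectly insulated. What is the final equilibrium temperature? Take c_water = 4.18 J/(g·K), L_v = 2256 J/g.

T_f ≈ 47.8 °C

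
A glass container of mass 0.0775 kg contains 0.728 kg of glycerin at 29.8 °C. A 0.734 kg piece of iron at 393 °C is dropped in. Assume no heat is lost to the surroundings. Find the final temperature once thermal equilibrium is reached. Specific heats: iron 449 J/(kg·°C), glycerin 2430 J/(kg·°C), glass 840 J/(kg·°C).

T_f ≈ 85.1 °C

Net heat exchanged in the isolated system is zero:
0.734·449·(T − 393) + 0.728·2430·(T − 29.8) + 0.0775·840·(T − 29.8) = 0
(329.57 + 1769 + 65.1) T = 329.57·393 + 1769·29.8 + 65.1·29.8
T ≈ 85.12 °C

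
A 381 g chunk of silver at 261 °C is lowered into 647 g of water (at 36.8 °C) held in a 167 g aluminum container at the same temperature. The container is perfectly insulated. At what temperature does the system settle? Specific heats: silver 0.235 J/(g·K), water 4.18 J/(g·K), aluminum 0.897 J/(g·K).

T_f ≈ 43.6 °C

Conservation of energy gives ΣQ = 0:
381*0.235*(T − 261) + 647*4.18*(T − 36.8) + 167*0.897*(T − 36.8) = 0
(89.53 + 2704.5 + 149.8) T = 89.53*261 + 2704.5*36.8 + 149.8*36.8
T = 128405/2943.8 ≈ 43.62 °C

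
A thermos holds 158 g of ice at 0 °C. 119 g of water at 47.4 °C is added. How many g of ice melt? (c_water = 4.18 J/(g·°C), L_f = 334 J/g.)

m_melted ≈ 70.6 g

Water can give up m c ΔT = 119×4.18×47.4 = 23578 J before reaching 0 °C.
To melt every bit of ice: 158×334 = 52772 J.
23578 J < 52772 J, so only part of the ice melts and the system sits at 0 °C.
Mass melted = 23578/334 ≈ 70.59 g.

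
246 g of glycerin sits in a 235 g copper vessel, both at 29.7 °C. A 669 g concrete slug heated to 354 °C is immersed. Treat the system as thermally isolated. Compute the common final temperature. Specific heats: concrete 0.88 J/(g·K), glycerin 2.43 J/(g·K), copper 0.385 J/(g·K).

T_f ≈ 179.2 °C

Energy conservation, ΣQ = 0:
669*0.88*(T − 354) + 246*2.43*(T − 29.7) + 235*0.385*(T − 29.7) = 0
588.72(T − 354) + 597.78(T − 29.7) + 90.48(T − 29.7) = 0
(588.72 + 597.78 + 90.48) T = 588.72*354 + 597.78*29.7 + 90.48*29.7
T = 228848 / 1277 = 179 °C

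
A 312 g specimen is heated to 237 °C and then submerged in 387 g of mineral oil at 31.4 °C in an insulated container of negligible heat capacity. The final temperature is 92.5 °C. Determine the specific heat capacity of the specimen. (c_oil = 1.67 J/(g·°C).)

m_s c (T_s − T_f) = m_oil c_oil (T_f − T_0):
312·c·(237 − 92.5) = 387·1.67·(92.5 − 31.4)
45084 c = 39488  ⇒  c ≈ 0.8759 J/(g·°C)

c ≈ 0.876 J/(g·°C)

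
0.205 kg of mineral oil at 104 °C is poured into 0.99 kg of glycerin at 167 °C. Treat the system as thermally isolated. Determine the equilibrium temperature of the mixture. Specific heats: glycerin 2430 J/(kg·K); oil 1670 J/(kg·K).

T_f ≈ 159.2 °C

Setting the total heat transfer to zero:
0.99*2430*(T − 167) + 0.205*1670*(T − 104) = 0
2405.7(T − 167) + 342.35(T − 104) = 0
(2405.7 + 342.35) T = 2405.7*167 + 342.35*104
T ≈ 159.15 °C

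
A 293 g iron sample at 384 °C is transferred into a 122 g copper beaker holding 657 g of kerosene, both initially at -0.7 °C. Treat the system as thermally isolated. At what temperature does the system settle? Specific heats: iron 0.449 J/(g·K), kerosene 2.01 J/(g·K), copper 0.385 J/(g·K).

T_f = Σ m_i c_i T_i / Σ m_i c_i:
T_f = (131.56×384 + 1320.6×(-0.7) + 46.97×(-0.7)) / (131.56 + 1320.6 + 46.97)
    = 49561 / 1499.1 ≈ 33.06 °C

T_f ≈ 33.1 °C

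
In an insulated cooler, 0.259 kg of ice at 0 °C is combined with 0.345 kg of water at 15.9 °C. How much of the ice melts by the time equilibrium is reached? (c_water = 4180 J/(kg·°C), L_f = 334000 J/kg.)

m_melted ≈ 0.0687 kg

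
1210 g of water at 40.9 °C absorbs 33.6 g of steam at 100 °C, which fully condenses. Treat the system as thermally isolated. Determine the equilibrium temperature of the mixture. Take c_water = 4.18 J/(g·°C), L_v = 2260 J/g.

T_f ≈ 57.1 °C

Let T be the final temperature. ΣQ_i = 0:
latent heat released on condensation: 33.6×2260 = 75936; condensate cools 100→T: 33.6×4.18×(T − 100) = 140.45(T − 100); original water: 5057.8(T − 40.9)
5198.2 T = 75936 + 14045 + 206864 = 296845
T ≈ 57.10 °C, under the boiling point, so the assumption holds.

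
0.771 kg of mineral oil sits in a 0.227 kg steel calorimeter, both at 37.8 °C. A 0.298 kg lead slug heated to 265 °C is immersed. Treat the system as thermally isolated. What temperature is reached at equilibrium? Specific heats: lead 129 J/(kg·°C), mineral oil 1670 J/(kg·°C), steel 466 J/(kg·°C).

T_f ≈ 43.9 °C

Conservation of energy gives ΣQ = 0:
0.298·129·(T − 265) + 0.771·1670·(T − 37.8) + 0.227·466·(T − 37.8) = 0
(38.44 + 1287.6 + 105.78) T = 38.44·265 + 1287.6·37.8 + 105.78·37.8
T = 62856/1431.8 ≈ 43.90 °C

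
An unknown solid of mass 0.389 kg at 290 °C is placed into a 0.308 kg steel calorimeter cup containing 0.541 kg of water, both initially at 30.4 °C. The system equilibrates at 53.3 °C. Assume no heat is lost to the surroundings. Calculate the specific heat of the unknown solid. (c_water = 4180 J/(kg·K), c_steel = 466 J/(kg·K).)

Energy conservation, ΣQ = 0:
0.389·c·(53.3 − 290) + 0.541·4180·(53.3 − 30.4) + 0.308·466·(53.3 − 30.4) = 0
-92.08 c = -55072
c = -55072/-92.08 ≈ 598.1 J/(kg·K)

c ≈ 598 J/(kg·K)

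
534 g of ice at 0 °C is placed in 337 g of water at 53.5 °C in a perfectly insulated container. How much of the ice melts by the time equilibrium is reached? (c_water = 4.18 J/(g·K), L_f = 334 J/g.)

Heat available from the water dropping to 0 °C: 337×4.18×53.5 = 75363 J.
Melting all 534 g of ice would need 534×334 = 178356 J.
That's not enough to melt it all — equilibrium is at 0 °C with ice remaining.
m_melt = 75363 / L_f = 225.6 g.

m_melted ≈ 226 g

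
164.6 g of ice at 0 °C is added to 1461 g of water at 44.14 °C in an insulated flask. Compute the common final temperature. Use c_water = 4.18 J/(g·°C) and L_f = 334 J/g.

T_f ≈ 31.6 °C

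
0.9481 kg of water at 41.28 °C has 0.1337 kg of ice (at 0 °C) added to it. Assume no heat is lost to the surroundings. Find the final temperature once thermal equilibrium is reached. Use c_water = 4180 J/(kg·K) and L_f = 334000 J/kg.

T_f ≈ 26.3 °C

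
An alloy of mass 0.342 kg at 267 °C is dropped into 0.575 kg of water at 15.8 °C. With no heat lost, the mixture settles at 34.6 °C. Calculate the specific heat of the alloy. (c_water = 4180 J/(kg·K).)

c ≈ 569 J/(kg·K)

Heat lost by the alloy = heat gained by the water:
0.342×c×(267 − 34.6) = 0.575×4180×(34.6 − 15.8)
79.48 c = 45186  ⇒  c ≈ 568.5 J/(kg·K)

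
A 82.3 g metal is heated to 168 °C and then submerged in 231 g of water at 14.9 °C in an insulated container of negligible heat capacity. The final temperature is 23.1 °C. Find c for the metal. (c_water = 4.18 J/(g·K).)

c ≈ 0.664 J/(g·K)

m_s c (T_s − T_f) = m_water c_water (T_f − T_0):
82.3×c×(168 − 23.1) = 231×4.18×(23.1 − 14.9)
11925 c = 7917.8  ⇒  c ≈ 0.6639 J/(g·K)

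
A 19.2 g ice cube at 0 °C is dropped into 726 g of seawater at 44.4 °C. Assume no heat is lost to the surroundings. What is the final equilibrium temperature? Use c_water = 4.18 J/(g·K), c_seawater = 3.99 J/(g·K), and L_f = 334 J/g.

Conservation of energy gives ΣQ = 0:
fusion: m_ice L_f = 19.2·334 = 6412.8
  warm the meltwater: 80.26 T
  seawater: 2896.7(T − 44.4)
2977 T = 128615 − 6412.8 = 122202
T ≈ 41.05 °C (positive, so assuming full melt was valid).

T_f ≈ 41.0 °C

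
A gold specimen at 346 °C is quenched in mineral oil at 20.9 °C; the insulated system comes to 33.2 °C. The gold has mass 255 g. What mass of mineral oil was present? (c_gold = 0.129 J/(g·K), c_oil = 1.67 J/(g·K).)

m ≈ 501 g

|Q_gold| = |Q_oil|:
255·0.129·(346 − 33.2) = m·1.67·(33.2 − 20.9)
20.54 m = 10290  ⇒  m ≈ 500.9 g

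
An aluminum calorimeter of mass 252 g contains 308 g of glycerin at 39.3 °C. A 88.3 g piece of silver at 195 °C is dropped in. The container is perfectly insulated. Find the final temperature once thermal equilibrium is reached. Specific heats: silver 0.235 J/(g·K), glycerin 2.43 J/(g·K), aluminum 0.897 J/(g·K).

T_f ≈ 42.5 °C

Conservation of energy gives ΣQ = 0:
88.3×0.235×(T − 195) + 308×2.43×(T − 39.3) + 252×0.897×(T − 39.3) = 0
995.23 T = 42344
T = 42344 / 995.23 = 42.5 °C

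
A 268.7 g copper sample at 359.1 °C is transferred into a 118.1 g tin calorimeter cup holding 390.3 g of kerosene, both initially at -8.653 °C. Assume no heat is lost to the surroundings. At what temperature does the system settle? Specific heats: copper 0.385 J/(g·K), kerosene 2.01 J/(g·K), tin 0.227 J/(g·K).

Energy conservation, ΣQ = 0:
268.7*0.385*(T − 359.1) + 390.3*2.01*(T − (-8.653)) + 118.1*0.227*(T − (-8.653)) = 0
914.76 T = 30128
T = 30128/914.76 ≈ 32.94 °C

T_f ≈ 32.9 °C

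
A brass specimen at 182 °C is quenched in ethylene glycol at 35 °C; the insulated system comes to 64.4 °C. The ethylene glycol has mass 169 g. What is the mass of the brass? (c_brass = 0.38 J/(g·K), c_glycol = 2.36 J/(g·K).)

m ≈ 262 g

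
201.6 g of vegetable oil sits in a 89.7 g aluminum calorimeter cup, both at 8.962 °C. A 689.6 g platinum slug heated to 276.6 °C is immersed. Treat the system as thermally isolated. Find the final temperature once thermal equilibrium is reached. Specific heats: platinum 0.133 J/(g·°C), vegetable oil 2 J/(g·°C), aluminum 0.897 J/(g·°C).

Energy conservation, ΣQ = 0:
689.6·0.133·(T − 276.6) + 201.6·2·(T − 8.962) + 89.7·0.897·(T − 8.962) = 0
91.72(T − 276.6) + 403.2(T − 8.962) + 80.46(T − 8.962) = 0
575.38 T = 29703
T = 29703 / 575.38 = 51.6 °C

T_f ≈ 51.6 °C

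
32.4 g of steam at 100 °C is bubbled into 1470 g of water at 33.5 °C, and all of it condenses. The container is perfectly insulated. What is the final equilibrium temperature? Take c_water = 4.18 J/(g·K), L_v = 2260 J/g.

Taking heat into each body as positive, Σ m c ΔT = 0:
steam→water at 100 °C releases m L_v = 32.4·2260 = 73224
  condensate cools 100→T: 32.4·4.18·(T − 100) = 135.43(T − 100)
  water warms: 1470·4.18·(T − 33.5) = 6144.6(T − 33.5)
6280 T = 73224 + 13543 + 205844 = 292611
T ≈ 46.59 °C — below 100 °C, confirming all the steam condensed.

T_f ≈ 46.6 °C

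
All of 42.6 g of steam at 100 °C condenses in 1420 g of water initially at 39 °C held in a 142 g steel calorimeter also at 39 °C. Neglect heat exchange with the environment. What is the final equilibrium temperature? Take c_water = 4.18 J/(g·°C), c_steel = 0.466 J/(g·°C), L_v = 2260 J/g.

Energy conservation, ΣQ = 0:
latent heat released on condensation: 42.6×2260 = 96276; condensed water 100 °C→T: 178.07(T − 100); original water: 5935.6(T − 39); steel cup: 142×0.466×(T − 39) = 66.17(T − 39)
6179.8 T = 96276 + 17807 + 234069 = 348152
T ≈ 56.34 °C, under the boiling point, so the assumption holds.

T_f ≈ 56.3 °C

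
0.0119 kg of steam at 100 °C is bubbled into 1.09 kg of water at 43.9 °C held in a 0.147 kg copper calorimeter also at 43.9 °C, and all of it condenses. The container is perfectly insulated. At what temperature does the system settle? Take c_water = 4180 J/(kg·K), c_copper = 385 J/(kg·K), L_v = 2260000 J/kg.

Net heat exchanged in the isolated system is zero:
latent heat released on condensation: 0.0119×2260000 = 26894
  condensed water 100 °C→T: 49.74(T − 100)
  water warms: 1.09×4180×(T − 43.9) = 4556.2(T − 43.9)
  copper cup: 0.147×385×(T − 43.9) = 56.59(T − 43.9)
4662.5 T = 26894 + 4974.2 + 202502 = 234370
T ≈ 50.27 °C, under the boiling point, so the assumption holds.

T_f ≈ 50.3 °C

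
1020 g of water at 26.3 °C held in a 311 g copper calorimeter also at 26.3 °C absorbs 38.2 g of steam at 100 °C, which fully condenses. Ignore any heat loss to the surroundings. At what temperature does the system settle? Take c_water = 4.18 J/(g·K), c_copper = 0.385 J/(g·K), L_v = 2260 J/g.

Conservation of energy gives ΣQ = 0:
latent heat released on condensation: 38.2·2260 = 86332; condensate cools 100→T: 38.2·4.18·(T − 100) = 159.68(T − 100); water warms: 1020·4.18·(T − 26.3) = 4263.6(T − 26.3); cup: 119.73(T − 26.3)
4543 T = 86332 + 15968 + 115282 = 217581
T ≈ 47.89 °C — below 100 °C, confirming all the steam condensed.

T_f ≈ 47.9 °C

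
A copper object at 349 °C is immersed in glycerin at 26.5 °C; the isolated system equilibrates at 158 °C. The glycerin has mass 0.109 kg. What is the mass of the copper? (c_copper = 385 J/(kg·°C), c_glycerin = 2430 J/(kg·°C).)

m ≈ 0.474 kg

Conservation of energy gives ΣQ = 0:
m×385×(158 − 349) + 0.109×2430×(158 − 26.5) = 0
-73535 m = -34830
m = -34830/-73535 ≈ 0.4737 kg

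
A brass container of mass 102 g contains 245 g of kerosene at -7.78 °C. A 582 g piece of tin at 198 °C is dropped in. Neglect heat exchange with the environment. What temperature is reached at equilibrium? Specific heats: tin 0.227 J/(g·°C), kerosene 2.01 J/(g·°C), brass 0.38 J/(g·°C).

T_f ≈ 33.2 °C

T_f is the heat-capacity-weighted average of the initial temperatures:
T_f = (132.11·198 + 492.45·(-7.78) + 38.76·(-7.78)) / (132.11 + 492.45 + 38.76)
    = 22026 / 663.32 ≈ 33.21 °C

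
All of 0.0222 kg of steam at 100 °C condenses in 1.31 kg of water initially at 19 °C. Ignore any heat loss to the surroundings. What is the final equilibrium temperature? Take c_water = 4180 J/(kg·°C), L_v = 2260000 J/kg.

Energy conservation, ΣQ = 0:
latent heat released on condensation: 0.0222×2260000 = 50172; condensate cools 100→T: 0.0222×4180×(T − 100) = 92.8(T − 100); original water: 5475.8(T − 19)
5568.6 T = 50172 + 9279.6 + 104040 = 163492
T ≈ 29.36 °C (< 100 °C, so full condensation is consistent).

T_f ≈ 29.4 °C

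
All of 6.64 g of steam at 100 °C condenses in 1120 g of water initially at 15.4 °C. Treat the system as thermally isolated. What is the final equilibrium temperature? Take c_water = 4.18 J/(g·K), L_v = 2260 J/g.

Sum of m c ΔT and latent-heat terms is zero:
steam→water at 100 °C releases m L_v = 6.64×2260 = 15006; condensed water 100 °C→T: 27.76(T − 100); water warms: 1120×4.18×(T − 15.4) = 4681.6(T − 15.4)
4709.4 T = 15006 + 2775.5 + 72097 = 89879
T ≈ 19.09 °C — below 100 °C, confirming all the steam condensed.

T_f ≈ 19.1 °C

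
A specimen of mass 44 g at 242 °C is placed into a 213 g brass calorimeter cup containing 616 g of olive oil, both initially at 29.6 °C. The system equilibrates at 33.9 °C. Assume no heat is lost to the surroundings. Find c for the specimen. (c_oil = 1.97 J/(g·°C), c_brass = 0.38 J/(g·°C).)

c ≈ 0.608 J/(g·°C)

Let T be the final temperature. ΣQ_i = 0:
44×c×(33.9 − 242) + 616×1.97×(33.9 − 29.6) + 213×0.38×(33.9 − 29.6) = 0
-9156.4 c = -5566.2
c = -5566.2/-9156.4 ≈ 0.6079 J/(g·°C)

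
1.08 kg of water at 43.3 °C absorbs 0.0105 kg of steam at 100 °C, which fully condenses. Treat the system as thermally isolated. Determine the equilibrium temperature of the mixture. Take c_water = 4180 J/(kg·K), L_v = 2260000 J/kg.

T_f ≈ 49.1 °C

Conservation of energy gives ΣQ = 0:
steam→water at 100 °C releases m L_v = 0.0105·2260000 = 23730
  condensate cools 100→T: 0.0105·4180·(T − 100) = 43.89(T − 100)
  original water: 4514.4(T − 43.3)
4558.3 T = 23730 + 4389 + 195474 = 223593
T ≈ 49.05 °C (< 100 °C, so full condensation is consistent).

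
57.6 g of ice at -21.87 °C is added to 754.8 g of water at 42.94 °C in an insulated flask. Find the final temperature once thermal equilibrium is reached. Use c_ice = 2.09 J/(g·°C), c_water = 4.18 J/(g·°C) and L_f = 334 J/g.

Conservation of energy gives ΣQ = 0:
ice -21.87→0 °C: 57.6×2.09×21.87 = 2632.8; latent heat to melt: 57.6×334 = 19238; meltwater 0→T: 57.6×4.18×T = 240.77 T; water: 3155.1(T − 42.94)
3395.8 T = 135478 − 21871 = 113607
T ≈ 33.45 °C (positive, so assuming full melt was valid).

T_f ≈ 33.5 °C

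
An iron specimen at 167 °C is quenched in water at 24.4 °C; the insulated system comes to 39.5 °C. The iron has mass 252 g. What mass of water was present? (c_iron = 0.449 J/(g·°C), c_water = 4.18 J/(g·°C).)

Heat lost by the iron = heat gained by the water:
252×0.449×(167 − 39.5) = m×4.18×(39.5 − 24.4)
63.12 m = 14426  ⇒  m ≈ 228.6 g

m ≈ 229 g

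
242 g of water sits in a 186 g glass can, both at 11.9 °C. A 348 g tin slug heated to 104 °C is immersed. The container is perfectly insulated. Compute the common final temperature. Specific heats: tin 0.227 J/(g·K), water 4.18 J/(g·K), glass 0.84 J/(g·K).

Let T be the final temperature. ΣQ_i = 0:
348*0.227*(T − 104) + 242*4.18*(T − 11.9) + 186*0.84*(T − 11.9) = 0
79(T − 104) + 1011.6(T − 11.9) + 156.24(T − 11.9) = 0
(79 + 1011.6 + 156.24) T = 79*104 + 1011.6*11.9 + 156.24*11.9
T = 22112 / 1246.8 = 17.7 °C

T_f ≈ 17.7 °C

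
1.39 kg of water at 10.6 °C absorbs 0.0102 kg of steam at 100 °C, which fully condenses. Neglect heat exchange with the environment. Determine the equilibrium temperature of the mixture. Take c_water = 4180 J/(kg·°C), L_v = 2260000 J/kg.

T_f ≈ 15.2 °C

Sum of m c ΔT and latent-heat terms is zero:
steam→water at 100 °C releases m L_v = 0.0102×2260000 = 23052; condensed water 100 °C→T: 42.64(T − 100); original water: 5810.2(T − 10.6)
5852.8 T = 23052 + 4263.6 + 61588 = 88904
T ≈ 15.19 °C — below 100 °C, confirming all the steam condensed.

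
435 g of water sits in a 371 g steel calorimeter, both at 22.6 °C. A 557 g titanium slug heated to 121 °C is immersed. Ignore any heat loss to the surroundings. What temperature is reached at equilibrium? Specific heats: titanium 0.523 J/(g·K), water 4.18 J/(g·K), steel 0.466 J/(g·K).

T_f ≈ 35.2 °C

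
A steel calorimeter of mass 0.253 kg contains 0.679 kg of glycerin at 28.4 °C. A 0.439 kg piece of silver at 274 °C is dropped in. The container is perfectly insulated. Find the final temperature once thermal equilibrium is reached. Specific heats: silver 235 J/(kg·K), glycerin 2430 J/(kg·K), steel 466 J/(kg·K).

Net heat exchanged in the isolated system is zero:
0.439×235×(T − 274) + 0.679×2430×(T − 28.4) + 0.253×466×(T − 28.4) = 0
103.17(T − 274) + 1650(T − 28.4) + 117.9(T − 28.4) = 0
(103.17 + 1650 + 117.9) T = 103.17×274 + 1650×28.4 + 117.9×28.4
T = 78475 / 1871 = 41.9 °C

T_f ≈ 41.9 °C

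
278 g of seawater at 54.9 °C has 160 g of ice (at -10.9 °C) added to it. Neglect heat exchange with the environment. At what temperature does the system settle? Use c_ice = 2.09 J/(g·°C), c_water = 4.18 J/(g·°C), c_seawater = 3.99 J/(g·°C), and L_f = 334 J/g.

T_f ≈ 2.1 °C

Net heat exchanged in the isolated system is zero:
warm ice to 0 °C: 160×2.09×(0 − (-10.9)) = 3645; fusion: m_ice L_f = 160×334 = 53440; meltwater 0→T: 160×4.18×T = 668.8 T; seawater: 1109.2(T − 54.9)
1778 T = 60896 − 57085 = 3811.2
T ≈ 2.14 °C — above 0 °C, consistent with complete melting.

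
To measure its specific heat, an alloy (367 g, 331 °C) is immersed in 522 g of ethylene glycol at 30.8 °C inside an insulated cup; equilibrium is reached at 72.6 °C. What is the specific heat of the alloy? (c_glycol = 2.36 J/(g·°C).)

c ≈ 0.543 J/(g·°C)

Heat lost by the alloy = heat gained by the glycol:
367×c×(331 − 72.6) = 522×2.36×(72.6 − 30.8)
94833 c = 51494  ⇒  c ≈ 0.543 J/(g·°C)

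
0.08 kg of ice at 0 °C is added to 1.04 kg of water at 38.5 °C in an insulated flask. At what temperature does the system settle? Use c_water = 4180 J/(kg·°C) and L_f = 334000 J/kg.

Setting the total heat transfer to zero:
melt ice: 0.08×334000 = 26720
  warm the meltwater: 334.4 T
  water: 4347.2(T − 38.5)
4681.6 T = 167367 − 26720 = 140647
T ≈ 30.04 °C (positive, so assuming full melt was valid).

T_f ≈ 30.0 °C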